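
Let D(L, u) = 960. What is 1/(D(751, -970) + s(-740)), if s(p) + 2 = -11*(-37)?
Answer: 1/1365 ≈ 0.00073260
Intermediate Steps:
s(p) = 405 (s(p) = -2 - 11*(-37) = -2 + 407 = 405)
1/(D(751, -970) + s(-740)) = 1/(960 + 405) = 1/1365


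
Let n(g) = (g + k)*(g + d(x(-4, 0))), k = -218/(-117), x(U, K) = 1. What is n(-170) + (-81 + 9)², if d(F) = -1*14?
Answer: 4226176/117 ≈ 36121.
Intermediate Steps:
d(F) = -14
k = 218/117 (k = -218*(-1/117) = 218/117 ≈ 1.8632)
n(g) = (-14 + g)*(218/117 + g) (n(g) = (g + 218/117)*(g - 14) = (218/117 + g)*(-14 + g) = (-14 + g)*(218/117 + g))
n(-170) + (-81 + 9)² = (-3052/117 + (-170)² - 1420/117*(-170)) + (-81 + 9)² = (-3052/117 + 28900 + 241400/117) + (-72)² = 3619648/117 + 5184 = 4226176/117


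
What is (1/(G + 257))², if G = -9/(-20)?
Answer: 400/26512201 ≈ 1.5087e-5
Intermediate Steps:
G = 9/20 (G = -9*(-1/20) = 9/20 ≈ 0.45000)
(1/(G + 257))² = (1/(9/20 + 257))² = (1/(5149/20))² = (20/5149)² = 400/26512201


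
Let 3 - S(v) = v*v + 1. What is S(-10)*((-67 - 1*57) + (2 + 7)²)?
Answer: 4214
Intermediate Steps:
S(v) = 2 - v² (S(v) = 3 - (v*v + 1) = 3 - (v² + 1) = 3 - (1 + v²) = 3 + (-1 - v²) = 2 - v²)
S(-10)*((-67 - 1*57) + (2 + 7)²) = (2 - 1*(-10)²)*((-67 - 1*57) + (2 + 7)²) = (2 - 1*100)*((-67 - 57) + 9²) = (2 - 100)*(-124 + 81) = -98*(-43) = 4214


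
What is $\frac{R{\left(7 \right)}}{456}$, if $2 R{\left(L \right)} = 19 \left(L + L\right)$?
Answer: $\frac{7}{24} \approx 0.29167$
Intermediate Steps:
$R{\left(L \right)} = 19 L$ ($R{\left(L \right)} = \frac{19 \left(L + L\right)}{2} = \frac{19 \cdot 2 L}{2} = \frac{38 L}{2} = 19 L$)
$\frac{R{\left(7 \right)}}{456} = \frac{19 \cdot 7}{456} = 133 \cdot \frac{1}{456} = \frac{7}{24}$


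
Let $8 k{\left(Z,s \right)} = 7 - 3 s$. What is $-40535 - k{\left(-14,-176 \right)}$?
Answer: $- \frac{324815}{8} \approx -40602.0$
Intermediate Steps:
$k{\left(Z,s \right)} = \frac{7}{8} - \frac{3 s}{8}$ ($k{\left(Z,s \right)} = \frac{7 - 3 s}{8} = \frac{7}{8} - \frac{3 s}{8}$)
$-40535 - k{\left(-14,-176 \right)} = -40535 - \left(\frac{7}{8} - -66\right) = -40535 - \left(\frac{7}{8} + 66\right) = -40535 - \frac{535}{8} = - \frac{324815}{8}$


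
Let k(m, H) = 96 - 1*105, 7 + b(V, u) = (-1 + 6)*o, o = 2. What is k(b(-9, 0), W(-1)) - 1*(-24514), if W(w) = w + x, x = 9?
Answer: 24505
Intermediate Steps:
W(w) = 9 + w (W(w) = w + 9 = 9 + w)
b(V, u) = 3 (b(V, u) = -7 + (-1 + 6)*2 = -7 + 5*2 = -7 + 10 = 3)
k(m, H) = -9 (k(m, H) = 96 - 105 = -9)
k(b(-9, 0), W(-1)) - 1*(-24514) = -9 - 1*(-24514) = -9 + 24514 = 24505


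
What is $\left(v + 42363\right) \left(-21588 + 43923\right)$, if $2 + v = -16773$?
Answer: $571507980$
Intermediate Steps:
$v = -16775$ ($v = -2 - 16773 = -16775$)
$\left(v + 42363\right) \left(-21588 + 43923\right) = \left(-16775 + 42363\right) \left(-21588 + 43923\right) = 25588 \cdot 22335 = 571507980$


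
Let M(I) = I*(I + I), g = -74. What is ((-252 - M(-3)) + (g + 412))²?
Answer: 4624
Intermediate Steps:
M(I) = 2*I² (M(I) = I*(2*I) = 2*I²)
((-252 - M(-3)) + (g + 412))² = ((-252 - 2*(-3)²) + (-74 + 412))² = ((-252 - 2*9) + 338)² = ((-252 - 1*18) + 338)² = ((-252 - 18) + 338)² = (-270 + 338)² = 68² = 4624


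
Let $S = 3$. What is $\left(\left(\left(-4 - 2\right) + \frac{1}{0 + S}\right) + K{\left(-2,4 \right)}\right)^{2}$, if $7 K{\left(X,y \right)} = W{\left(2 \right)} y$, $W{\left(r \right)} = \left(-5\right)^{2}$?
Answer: $\frac{32761}{441} \approx 74.288$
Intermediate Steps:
$W{\left(r \right)} = 25$
$K{\left(X,y \right)} = \frac{25 y}{7}$
$\left(\left(\left(-4 - 2\right) + \frac{1}{0 + S}\right) + K{\left(-2,4 \right)}\right)^{2} = \left(\left(\left(-4 - 2\right) + \frac{1}{0 + 3}\right) + \frac{25}{7} \cdot 4\right)^{2} = \left(\left(-6 + \frac{1}{3}\right) + \frac{100}{7}\right)^{2} = \left(- \frac{17}{3} + \frac{100}{7}\right)^{2} = \left(\frac{181}{21}\right)^{2} = \frac{32761}{441}$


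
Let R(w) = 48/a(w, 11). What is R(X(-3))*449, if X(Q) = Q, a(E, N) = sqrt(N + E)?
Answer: 5388*sqrt(2) ≈ 7619.8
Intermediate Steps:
a(E, N) = sqrt(E + N)
R(w) = 48/sqrt(11 + w) (R(w) = 48/(sqrt(w + 11)) = 48/(sqrt(11 + w)) = 48/sqrt(11 + w))
R(X(-3))*449 = (48/sqrt(11 - 3))*449 = (48/sqrt(8))*449 = (48*(sqrt(2)/4))*449 = (12*sqrt(2))*449 = 5388*sqrt(2)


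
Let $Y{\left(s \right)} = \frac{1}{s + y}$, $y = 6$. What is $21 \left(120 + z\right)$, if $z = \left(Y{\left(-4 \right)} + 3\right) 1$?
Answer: $\frac{5187}{2} \approx 2593.5$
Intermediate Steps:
$Y{\left(s \right)} = \frac{1}{6 + s}$ ($Y{\left(s \right)} = \frac{1}{s + 6} = \frac{1}{6 + s}$)
$z = \frac{7}{2}$ ($z = \left(\frac{1}{6 - 4} + 3\right) 1 = \left(\frac{1}{2} + 3\right) 1 = \frac{7}{2} \cdot 1 = \frac{7}{2} \approx 3.5$)
$21 \left(120 + z\right) = 21 \left(120 + \frac{7}{2}\right) = 21 \cdot \frac{247}{2} = \frac{5187}{2}$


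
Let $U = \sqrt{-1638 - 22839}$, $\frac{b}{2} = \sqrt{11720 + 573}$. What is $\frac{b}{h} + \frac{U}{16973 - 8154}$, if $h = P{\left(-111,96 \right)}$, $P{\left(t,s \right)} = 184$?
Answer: $\frac{\sqrt{12293}}{92} + \frac{i \sqrt{24477}}{8819} \approx 1.2052 + 0.01774 i$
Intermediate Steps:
$h = 184$
$b = 2 \sqrt{12293}$ ($b = 2 \sqrt{11720 + 573} = 2 \sqrt{12293} \approx 221.75$)
$U = i \sqrt{24477}$ ($U = \sqrt{-24477} = i \sqrt{24477} \approx 156.45 i$)
$\frac{b}{h} + \frac{U}{16973 - 8154} = \frac{2 \sqrt{12293}}{184} + \frac{i \sqrt{24477}}{16973 - 8154} = 2 \sqrt{12293} \cdot \frac{1}{184} + \frac{i \sqrt{24477}}{16973 - 8154} = \frac{\sqrt{12293}}{92} + \frac{i \sqrt{24477}}{8819}$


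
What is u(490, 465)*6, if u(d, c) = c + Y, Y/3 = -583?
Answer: -7704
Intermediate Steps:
Y = -1749 (Y = 3*(-583) = -1749)
u(d, c) = -1749 + c (u(d, c) = c - 1749 = -1749 + c)
u(490, 465)*6 = (-1749 + 465)*6 = -1284*6 = -7704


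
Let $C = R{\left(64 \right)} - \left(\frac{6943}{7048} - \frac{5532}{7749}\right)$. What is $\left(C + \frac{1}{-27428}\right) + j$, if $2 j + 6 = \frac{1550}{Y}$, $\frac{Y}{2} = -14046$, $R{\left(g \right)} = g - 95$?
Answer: $- \frac{10023171116671217}{292230717749208} \approx -34.299$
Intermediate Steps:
$R{\left(g \right)} = -95 + g$
$Y = -28092$ ($Y = 2 \left(-14046\right) = -28092$)
$C = - \frac{569291761}{18204984}$ ($C = \left(-95 + 64\right) - \left(\frac{6943}{7048} - \frac{5532}{7749}\right) = -31 - \left(6943 \cdot \frac{1}{7048} - \frac{1844}{2583}\right) = -31 - \left(\frac{6943}{7048} - \frac{1844}{2583}\right) = -31 - \frac{4937257}{18204984} = - \frac{569291761}{18204984} \approx -31.271$)
$j = - \frac{85051}{28092}$ ($j = -3 + \frac{1550 \frac{1}{-28092}}{2} = -3 + \frac{1550 \left(- \frac{1}{28092}\right)}{2} = -3 + \frac{1}{2} \left(- \frac{775}{14046}\right) = -3 - \frac{775}{28092} = - \frac{85051}{28092} \approx -3.0276$)
$\left(C + \frac{1}{-27428}\right) + j = \left(- \frac{569291761}{18204984} + \frac{1}{-27428}\right) - \frac{85051}{28092} = \left(- \frac{569291761}{18204984} - \frac{1}{27428}\right) - \frac{85051}{28092} = - \frac{3903638156423}{124831575288} - \frac{85051}{28092} = - \frac{10023171116671217}{292230717749208}$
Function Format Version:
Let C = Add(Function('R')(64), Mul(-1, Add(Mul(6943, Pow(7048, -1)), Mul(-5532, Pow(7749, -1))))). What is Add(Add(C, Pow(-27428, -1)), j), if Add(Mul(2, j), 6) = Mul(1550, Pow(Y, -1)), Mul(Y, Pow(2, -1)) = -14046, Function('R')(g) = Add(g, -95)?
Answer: Rational(-10023171116671217, 292230717749208) ≈ -34.299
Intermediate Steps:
Function('R')(g) = Add(-95, g)
Y = -28092 (Y = Mul(2, -14046) = -28092)
C = Rational(-569291761, 18204984) (C = Add(Add(-95, 64), Mul(-1, Add(Mul(6943, Pow(7048, -1)), Mul(-5532, Pow(7749, -1))))) = Add(-31, Mul(-1, Add(Mul(6943, Rational(1, 7048)), Mul(-5532, Rational(1, 7749))))) = Add(-31, Mul(-1, Add(Rational(6943, 7048), Rational(-1844, 2583)))) = Add(-31, Mul(-1, Rational(4937257, 18204984))) = Add(-31, Rational(-4937257, 18204984)) = Rational(-569291761, 18204984) ≈ -31.271)
j = Rational(-85051, 28092) (j = Add(-3, Mul(Rational(1, 2), Mul(1550, Pow(-28092, -1)))) = Add(-3, Mul(Rational(1, 2), Mul(1550, Rational(-1, 28092)))) = Add(-3, Mul(Rational(1, 2), Rational(-775, 14046))) = Add(-3, Rational(-775, 28092)) = Rational(-85051, 28092) ≈ -3.0276)
Add(Add(C, Pow(-27428, -1)), j) = Add(Add(Rational(-569291761, 18204984), Pow(-27428, -1)), Rational(-85051, 28092)) = Add(Add(Rational(-569291761, 18204984), Rational(-1, 27428)), Rational(-85051, 28092)) = Add(Rational(-3903638156423, 124831575288), Rational(-85051, 28092)) = Rational(-10023171116671217, 292230717749208)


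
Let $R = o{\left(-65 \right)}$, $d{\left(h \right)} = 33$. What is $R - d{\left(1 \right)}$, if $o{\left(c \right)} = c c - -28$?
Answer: $4220$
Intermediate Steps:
$o{\left(c \right)} = 28 + c^{2}$ ($o{\left(c \right)} = c^{2} + 28 = 28 + c^{2}$)
$R = 4253$ ($R = 28 + \left(-65\right)^{2} = 28 + 4225 = 4253$)
$R - d{\left(1 \right)} = 4253 - 33 = 4220$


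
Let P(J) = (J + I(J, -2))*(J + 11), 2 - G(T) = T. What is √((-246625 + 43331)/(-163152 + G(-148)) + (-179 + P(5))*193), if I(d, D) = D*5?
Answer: 2*I*√1694010277290/11643 ≈ 223.57*I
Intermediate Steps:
G(T) = 2 - T
I(d, D) = 5*D
P(J) = (-10 + J)*(11 + J) (P(J) = (J + 5*(-2))*(J + 11) = (J - 10)*(11 + J) = (-10 + J)*(11 + J))
√((-246625 + 43331)/(-163152 + G(-148)) + (-179 + P(5))*193) = √((-246625 + 43331)/(-163152 + (2 - 1*(-148))) + (-179 + (-110 + 5 + 5²))*193) = √(-203294/(-163152 + (2 + 148)) + (-179 + (-110 + 5 + 25))*193) = √(-203294/(-163152 + 150) + (-179 - 80)*193) = √(-203294/(-163002) - 259*193) = √(-203294*(-1/163002) - 49987) = √(14521/11643 - 49987) = √(-581984120/11643) = 2*I*√1694010277290/11643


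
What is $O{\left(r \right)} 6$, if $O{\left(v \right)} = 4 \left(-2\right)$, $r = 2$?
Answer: $-48$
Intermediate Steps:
$O{\left(v \right)} = -8$
$O{\left(r \right)} 6 = \left(-8\right) 6 = -48$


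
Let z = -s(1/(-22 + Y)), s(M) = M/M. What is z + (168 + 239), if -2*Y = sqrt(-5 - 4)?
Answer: 406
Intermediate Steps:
Y = -3*I/2 (Y = -sqrt(-5 - 4)/2 = -3*I/2 ≈ -1.5*I)
s(M) = 1
z = -1 (z = -1*1 = -1)
z + (168 + 239) = -1 + (168 + 239) = -1 + 407 = 406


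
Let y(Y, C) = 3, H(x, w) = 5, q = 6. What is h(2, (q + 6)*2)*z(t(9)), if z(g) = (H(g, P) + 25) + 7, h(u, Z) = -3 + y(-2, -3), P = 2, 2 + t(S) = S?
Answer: 0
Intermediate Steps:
t(S) = -2 + S
h(u, Z) = 0 (h(u, Z) = -3 + 3 = 0)
z(g) = 37 (z(g) = (5 + 25) + 7 = 30 + 7 = 37)
h(2, (q + 6)*2)*z(t(9)) = 0*37 = 0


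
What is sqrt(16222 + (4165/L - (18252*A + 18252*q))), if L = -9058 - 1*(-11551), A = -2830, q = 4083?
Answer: I*sqrt(15781758138869)/831 ≈ 4780.5*I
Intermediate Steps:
L = 2493 (L = -9058 + 11551 = 2493)
sqrt(16222 + (4165/L - (18252*A + 18252*q))) = sqrt(16222 + (4165/2493 - 18252/(1/(-2830 + 4083)))) = sqrt(16222 + (4165*(1/2493) - 18252/(1/1253))) = sqrt(16222 + (4165/2493 - 18252/1/1253)) = sqrt(16222 + (4165/2493 - 18252*1253)) = sqrt(16222 + (4165/2493 - 22869756)) = sqrt(16222 - 57014297543/2493) = sqrt(-56973856097/2493) = I*sqrt(15781758138869)/831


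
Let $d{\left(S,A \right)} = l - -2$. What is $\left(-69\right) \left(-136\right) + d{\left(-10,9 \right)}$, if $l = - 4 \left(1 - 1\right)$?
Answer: $9386$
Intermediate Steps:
$l = 0$ ($l = \left(-4\right) 0 = 0$)
$d{\left(S,A \right)} = 2$ ($d{\left(S,A \right)} = 0 - -2 = 0 + 2 = 2$)
$\left(-69\right) \left(-136\right) + d{\left(-10,9 \right)} = \left(-69\right) \left(-136\right) + 2 = 9384 + 2 = 9386$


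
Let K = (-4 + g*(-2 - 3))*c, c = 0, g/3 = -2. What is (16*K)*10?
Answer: 0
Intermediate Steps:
g = -6 (g = 3*(-2) = -6)
K = 0 (K = (-4 - 6*(-2 - 3))*0 = (-4 - 6*(-5))*0 = (-4 + 30)*0 = 26*0 = 0)
(16*K)*10 = (16*0)*10 = 0*10 = 0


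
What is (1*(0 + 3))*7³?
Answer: 1029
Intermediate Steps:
(1*(0 + 3))*7³ = (1*3)*343 = 3*343 = 1029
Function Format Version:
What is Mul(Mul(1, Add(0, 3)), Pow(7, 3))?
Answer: 1029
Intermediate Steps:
Mul(Mul(1, Add(0, 3)), Pow(7, 3)) = Mul(Mul(1, 3), 343) = Mul(3, 343) = 1029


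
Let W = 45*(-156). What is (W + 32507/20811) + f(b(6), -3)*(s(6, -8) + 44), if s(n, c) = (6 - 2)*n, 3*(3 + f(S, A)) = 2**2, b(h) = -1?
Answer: -148419293/20811 ≈ -7131.8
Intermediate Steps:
W = -7020
f(S, A) = -5/3 (f(S, A) = -3 + (1/3)*2**2 = -3 + (1/3)*4 = -3 + 4/3 = -5/3)
s(n, c) = 4*n
(W + 32507/20811) + f(b(6), -3)*(s(6, -8) + 44) = (-7020 + 32507/20811) - 5*(4*6 + 44)/3 = (-7020 + 32507*(1/20811)) - 5*(24 + 44)/3 = (-7020 + 32507/20811) - 5/3*68 = -146060713/20811 - 340/3 = -148419293/20811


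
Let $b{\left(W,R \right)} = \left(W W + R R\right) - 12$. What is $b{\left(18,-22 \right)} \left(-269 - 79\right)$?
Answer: $-277008$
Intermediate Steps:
$b{\left(W,R \right)} = -12 + R^{2} + W^{2}$ ($b{\left(W,R \right)} = \left(W^{2} + R^{2}\right) - 12 = \left(R^{2} + W^{2}\right) - 12 = -12 + R^{2} + W^{2}$)
$b{\left(18,-22 \right)} \left(-269 - 79\right) = \left(-12 + \left(-22\right)^{2} + 18^{2}\right) \left(-269 - 79\right) = \left(-12 + 484 + 324\right) \left(-348\right) = 796 \left(-348\right) = -277008$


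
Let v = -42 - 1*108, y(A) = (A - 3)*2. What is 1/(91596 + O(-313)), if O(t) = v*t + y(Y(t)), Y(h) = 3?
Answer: 1/138546 ≈ 7.2178e-6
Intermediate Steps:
y(A) = -6 + 2*A (y(A) = (-3 + A)*2 = -6 + 2*A)
v = -150 (v = -42 - 108 = -150)
O(t) = -150*t (O(t) = -150*t + (-6 + 2*3) = -150*t + (-6 + 6) = -150*t + 0 = -150*t)
1/(91596 + O(-313)) = 1/(91596 - 150*(-313)) = 1/(91596 + 46950) = 1/138546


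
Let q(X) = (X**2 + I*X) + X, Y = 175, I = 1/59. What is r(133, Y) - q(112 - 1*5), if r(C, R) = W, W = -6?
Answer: -682265/59 ≈ -11564.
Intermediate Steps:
I = 1/59 ≈ 0.016949
r(C, R) = -6
q(X) = X**2 + 60*X/59 (q(X) = (X**2 + X/59) + X = X**2 + 60*X/59)
r(133, Y) - q(112 - 1*5) = -6 - (112 - 1*5)*(60 + 59*(112 - 1*5))/59 = -6 - (112 - 5)*(60 + 59*(112 - 5))/59 = -6 - 107*(60 + 59*107)/59 = -6 - 107*(60 + 6313)/59 = -6 - 107*6373/59 = -6 - 1*681911/59 = -6 - 681911/59 = -682265/59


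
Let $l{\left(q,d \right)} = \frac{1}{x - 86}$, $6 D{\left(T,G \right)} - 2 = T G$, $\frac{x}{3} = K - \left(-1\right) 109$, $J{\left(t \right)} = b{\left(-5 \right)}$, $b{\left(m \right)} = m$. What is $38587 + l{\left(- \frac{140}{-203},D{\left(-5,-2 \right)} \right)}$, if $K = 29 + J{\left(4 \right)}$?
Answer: $\frac{12077732}{313} \approx 38587.0$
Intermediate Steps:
$J{\left(t \right)} = -5$
$K = 24$ ($K = 29 - 5 = 24$)
$x = 399$ ($x = 3 \left(24 - \left(-1\right) 109\right) = 3 \left(24 - -109\right) = 3 \left(24 + 109\right) = 3 \cdot 133 = 399$)
$D{\left(T,G \right)} = \frac{1}{3} + \frac{G T}{6}$ ($D{\left(T,G \right)} = \frac{1}{3} + \frac{T G}{6} = \frac{1}{3} + \frac{G T}{6}$)
$l{\left(q,d \right)} = \frac{1}{313}$ ($l{\left(q,d \right)} = \frac{1}{399 - 86} = \frac{1}{313}$)
$38587 + l{\left(- \frac{140}{-203},D{\left(-5,-2 \right)} \right)} = 38587 + \frac{1}{313} = \frac{12077732}{313}$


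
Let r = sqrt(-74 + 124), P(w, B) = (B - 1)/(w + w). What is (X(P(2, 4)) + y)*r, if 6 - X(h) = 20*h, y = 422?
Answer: 2065*sqrt(2) ≈ 2920.4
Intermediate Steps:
P(w, B) = (-1 + B)/(2*w) (P(w, B) = (-1 + B)/((2*w)) = (-1 + B)*(1/(2*w)) = (-1 + B)/(2*w))
X(h) = 6 - 20*h
r = 5*sqrt(2) (r = sqrt(50) = 5*sqrt(2) ≈ 7.0711)
(X(P(2, 4)) + y)*r = ((6 - 10*(-1 + 4)/2) + 422)*(5*sqrt(2)) = ((6 - 10*3/2) + 422)*(5*sqrt(2)) = ((6 - 20*3/4) + 422)*(5*sqrt(2)) = ((6 - 15) + 422)*(5*sqrt(2)) = (-9 + 422)*(5*sqrt(2)) = 413*(5*sqrt(2)) = 2065*sqrt(2)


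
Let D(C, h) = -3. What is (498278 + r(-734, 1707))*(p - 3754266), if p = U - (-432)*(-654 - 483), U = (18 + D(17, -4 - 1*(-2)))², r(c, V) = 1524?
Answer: -2121771945450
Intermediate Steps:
U = 225 (U = (18 - 3)² = 15² = 225)
p = -490959 (p = 225 - (-432)*(-654 - 483) = 225 - (-432)*(-1137) = 225 - 1*491184 = 225 - 491184 = -490959)
(498278 + r(-734, 1707))*(p - 3754266) = (498278 + 1524)*(-490959 - 3754266) = 499802*(-4245225) = -2121771945450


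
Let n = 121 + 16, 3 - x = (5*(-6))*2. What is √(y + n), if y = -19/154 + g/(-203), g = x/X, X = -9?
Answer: √2730713370/4466 ≈ 11.701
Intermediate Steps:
x = 63 (x = 3 - 5*(-6)*2 = 3 - (-30)*2 = 3 - 1*(-60) = 3 + 60 = 63)
g = -7 (g = 63/(-9) = 63*(-⅑) = -7)
y = -397/4466 (y = -19/154 - 7/(-203) = -19*1/154 - 7*(-1/203) = -19/154 + 1/29 = -397/4466 ≈ -0.088894)
n = 137
√(y + n) = √(-397/4466 + 137) = √(611445/4466) = √2730713370/4466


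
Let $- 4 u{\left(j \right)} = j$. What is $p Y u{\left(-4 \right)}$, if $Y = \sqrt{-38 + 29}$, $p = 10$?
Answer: $30 i \approx 30.0 i$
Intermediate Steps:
$u{\left(j \right)} = - \frac{j}{4}$
$Y = 3 i$ ($Y = \sqrt{-9} = 3 i \approx 3.0 i$)
$p Y u{\left(-4 \right)} = 10 \cdot 3 i \left(\left(- \frac{1}{4}\right) \left(-4\right)\right) = 30 i 1 = 30 i$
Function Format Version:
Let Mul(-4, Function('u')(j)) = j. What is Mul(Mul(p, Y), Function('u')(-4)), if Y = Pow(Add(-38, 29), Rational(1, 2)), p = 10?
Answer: Mul(30, I) ≈ Mul(30.000, I)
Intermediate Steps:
Function('u')(j) = Mul(Rational(-1, 4), j)
Y = Mul(3, I) (Y = Pow(-9, Rational(1, 2)) = Mul(3, I) ≈ Mul(3.0000, I))
Mul(Mul(p, Y), Function('u')(-4)) = Mul(Mul(10, Mul(3, I)), Mul(Rational(-1, 4), -4)) = Mul(Mul(30, I), 1) = Mul(30, I)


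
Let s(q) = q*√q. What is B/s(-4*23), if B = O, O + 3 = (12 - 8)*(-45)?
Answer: -183*I*√23/4232 ≈ -0.20738*I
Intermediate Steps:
O = -183 (O = -3 + (12 - 8)*(-45) = -3 + 4*(-45) = -3 - 180 = -183)
s(q) = q^(3/2)
B = -183
B/s(-4*23) = -183*I*√23/4232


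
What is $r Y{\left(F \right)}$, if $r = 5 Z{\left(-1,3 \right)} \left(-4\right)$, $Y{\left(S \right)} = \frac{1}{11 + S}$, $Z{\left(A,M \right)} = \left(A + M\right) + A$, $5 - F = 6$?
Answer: $-2$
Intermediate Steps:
$F = -1$ ($F = 5 - 6 = -1$)
$Z{\left(A,M \right)} = M + 2 A$
$r = -20$ ($r = 5 \left(3 + 2 \left(-1\right)\right) \left(-4\right) = 5 \left(3 - 2\right) \left(-4\right) = 5 \cdot 1 \left(-4\right) = 5 \left(-4\right) = -20$)
$r Y{\left(F \right)} = - \frac{20}{11 - 1} = - \frac{20}{10} = \left(-20\right) \frac{1}{10} = -2$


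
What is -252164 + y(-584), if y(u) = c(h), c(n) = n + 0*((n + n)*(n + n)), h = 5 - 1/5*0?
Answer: -252159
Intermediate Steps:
h = 5 (h = 5 - 1*⅕*0 = 5 - ⅕*0 = 5 + 0 = 5)
c(n) = n (c(n) = n + 0*((2*n)*(2*n)) = n + 0*(4*n²) = n + 0 = n)
y(u) = 5
-252164 + y(-584) = -252164 + 5 = -252159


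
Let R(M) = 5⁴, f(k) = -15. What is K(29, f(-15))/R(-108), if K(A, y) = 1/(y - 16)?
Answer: -1/19375 ≈ -5.1613e-5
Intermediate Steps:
R(M) = 625
K(A, y) = 1/(-16 + y)
K(29, f(-15))/R(-108) = 1/(-16 - 15*625) = (1/625)/(-31) = -1/31*1/625 = -1/19375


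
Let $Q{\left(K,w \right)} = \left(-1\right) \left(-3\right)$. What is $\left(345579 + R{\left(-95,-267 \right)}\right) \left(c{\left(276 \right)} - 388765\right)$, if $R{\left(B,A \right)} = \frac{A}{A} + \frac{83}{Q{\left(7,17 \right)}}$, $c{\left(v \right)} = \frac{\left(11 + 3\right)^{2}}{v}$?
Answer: $- \frac{27812503253728}{207} \approx -1.3436 \cdot 10^{11}$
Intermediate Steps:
$Q{\left(K,w \right)} = 3$
$c{\left(v \right)} = \frac{196}{v}$ ($c{\left(v \right)} = \frac{14^{2}}{v} = \frac{196}{v}$)
$R{\left(B,A \right)} = \frac{86}{3}$ ($R{\left(B,A \right)} = \frac{A}{A} + \frac{83}{3} = 1 + 83 \cdot \frac{1}{3} = 1 + \frac{83}{3} = \frac{86}{3}$)
$\left(345579 + R{\left(-95,-267 \right)}\right) \left(c{\left(276 \right)} - 388765\right) = \left(345579 + \frac{86}{3}\right) \left(\frac{196}{276} - 388765\right) = \frac{1036823 \left(196 \cdot \frac{1}{276} - 388765\right)}{3} = \frac{1036823 \left(\frac{49}{69} - 388765\right)}{3} = \frac{1036823}{3} \left(- \frac{26824736}{69}\right) = - \frac{27812503253728}{207}$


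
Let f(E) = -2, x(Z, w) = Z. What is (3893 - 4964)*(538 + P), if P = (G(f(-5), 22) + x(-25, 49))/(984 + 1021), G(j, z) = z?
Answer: -1155273777/2005 ≈ -5.7620e+5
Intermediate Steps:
P = -3/2005 (P = (22 - 25)/(984 + 1021) = -3/2005 ≈ -0.0014963)
(3893 - 4964)*(538 + P) = (3893 - 4964)*(538 - 3/2005) = -1071*1078687/2005 = -1155273777/2005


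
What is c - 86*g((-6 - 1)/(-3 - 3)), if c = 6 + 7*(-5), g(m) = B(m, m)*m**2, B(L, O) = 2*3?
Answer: -2194/3 ≈ -731.33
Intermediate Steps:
B(L, O) = 6
g(m) = 6*m**2
c = -29 (c = 6 - 35 = -29)
c - 86*g((-6 - 1)/(-3 - 3)) = -29 - 516*((-6 - 1)/(-3 - 3))**2 = -29 - 516*(-7/(-6))**2 = -29 - 516*(-7*(-1/6))**2 = -29 - 516*(7/6)**2 = -29 - 516*49/36 = -29 - 86*49/6 = -29 - 2107/3 = -2194/3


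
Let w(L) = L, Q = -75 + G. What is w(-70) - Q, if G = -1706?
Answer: 1711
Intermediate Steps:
Q = -1781 (Q = -75 - 1706 = -1781)
w(-70) - Q = -70 - 1*(-1781) = -70 + 1781 = 1711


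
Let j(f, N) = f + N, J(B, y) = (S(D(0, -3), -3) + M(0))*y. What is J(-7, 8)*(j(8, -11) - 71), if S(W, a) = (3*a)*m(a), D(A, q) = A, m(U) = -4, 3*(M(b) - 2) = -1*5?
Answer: -64528/3 ≈ -21509.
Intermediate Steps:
M(b) = ⅓ (M(b) = 2 + (-1*5)/3 = 2 + (⅓)*(-5) = 2 - 5/3 = ⅓)
S(W, a) = -12*a (S(W, a) = (3*a)*(-4) = -12*a)
J(B, y) = 109*y/3 (J(B, y) = (-12*(-3) + ⅓)*y = (36 + ⅓)*y = 109*y/3)
j(f, N) = N + f
J(-7, 8)*(j(8, -11) - 71) = ((109/3)*8)*((-11 + 8) - 71) = 872*(-3 - 71)/3 = (872/3)*(-74) = -64528/3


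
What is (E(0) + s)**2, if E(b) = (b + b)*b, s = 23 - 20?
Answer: 9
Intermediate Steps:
s = 3
E(b) = 2*b**2 (E(b) = (2*b)*b = 2*b**2)
(E(0) + s)**2 = (2*0**2 + 3)**2 = (2*0 + 3)**2 = (0 + 3)**2 = 3**2 = 9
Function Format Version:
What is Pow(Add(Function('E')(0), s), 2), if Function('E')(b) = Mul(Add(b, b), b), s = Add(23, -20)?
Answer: 9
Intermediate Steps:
s = 3
Function('E')(b) = Mul(2, Pow(b, 2)) (Function('E')(b) = Mul(Mul(2, b), b) = Mul(2, Pow(b, 2)))
Pow(Add(Function('E')(0), s), 2) = Pow(Add(Mul(2, Pow(0, 2)), 3), 2) = Pow(Add(Mul(2, 0), 3), 2) = Pow(Add(0, 3), 2) = Pow(3, 2) = 9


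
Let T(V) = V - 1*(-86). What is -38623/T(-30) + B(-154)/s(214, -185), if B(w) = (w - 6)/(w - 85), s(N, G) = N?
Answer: -987701499/1432088 ≈ -689.69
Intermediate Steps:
T(V) = 86 + V (T(V) = V + 86 = 86 + V)
B(w) = (-6 + w)/(-85 + w)
-38623/T(-30) + B(-154)/s(214, -185) = -38623/(86 - 30) + ((-6 - 154)/(-85 - 154))/214 = -38623/56 + (-160/(-239))*(1/214) = -38623*1/56 - 1/239*(-160)*(1/214) = -38623/56 + (160/239)*(1/214) = -38623/56 + 80/25573 = -987701499/1432088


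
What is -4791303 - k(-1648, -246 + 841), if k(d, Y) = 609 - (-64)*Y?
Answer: -4829992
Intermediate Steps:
k(d, Y) = 609 + 64*Y
-4791303 - k(-1648, -246 + 841) = -4791303 - (609 + 64*(-246 + 841)) = -4791303 - (609 + 64*595) = -4791303 - (609 + 38080) = -4791303 - 1*38689 = -4791303 - 38689 = -4829992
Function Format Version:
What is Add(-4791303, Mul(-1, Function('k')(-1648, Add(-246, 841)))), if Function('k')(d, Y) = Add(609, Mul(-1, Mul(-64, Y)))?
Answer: -4829992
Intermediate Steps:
Function('k')(d, Y) = Add(609, Mul(64, Y))
Add(-4791303, Mul(-1, Function('k')(-1648, Add(-246, 841)))) = Add(-4791303, Mul(-1, Add(609, Mul(64, Add(-246, 841))))) = Add(-4791303, Mul(-1, Add(609, Mul(64, 595)))) = Add(-4791303, Mul(-1, Add(609, 38080))) = Add(-4791303, Mul(-1, 38689)) = Add(-4791303, -38689) = -4829992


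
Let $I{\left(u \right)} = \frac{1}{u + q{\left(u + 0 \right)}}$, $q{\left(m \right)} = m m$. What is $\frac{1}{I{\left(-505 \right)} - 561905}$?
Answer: $- \frac{254520}{143016060599} \approx -1.7797 \cdot 10^{-6}$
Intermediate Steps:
$q{\left(m \right)} = m^{2}$
$I{\left(u \right)} = \frac{1}{u + u^{2}}$ ($I{\left(u \right)} = \frac{1}{u + \left(u + 0\right)^{2}} = \frac{1}{u + u^{2}}$)
$\frac{1}{I{\left(-505 \right)} - 561905} = \frac{1}{\frac{1}{\left(-505\right) \left(1 - 505\right)} - 561905} = \frac{1}{- \frac{1}{505 \left(-504\right)} - 561905} = \frac{1}{\left(- \frac{1}{505}\right) \left(- \frac{1}{504}\right) - 561905} = \frac{1}{\frac{1}{254520} - 561905} = \frac{1}{- \frac{143016060599}{254520}} = - \frac{254520}{143016060599}$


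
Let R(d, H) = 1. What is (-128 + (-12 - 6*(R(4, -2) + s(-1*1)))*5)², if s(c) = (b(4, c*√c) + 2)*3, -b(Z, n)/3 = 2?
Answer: 20164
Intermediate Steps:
b(Z, n) = -6 (b(Z, n) = -3*2 = -6)
s(c) = -12 (s(c) = (-6 + 2)*3 = -4*3 = -12)
(-128 + (-12 - 6*(R(4, -2) + s(-1*1)))*5)² = (-128 + (-12 - 6*(1 - 12))*5)² = (-128 + (-12 - 6*(-11))*5)² = (-128 + (-12 - 1*(-66))*5)² = (-128 + (-12 + 66)*5)² = (-128 + 54*5)² = (-128 + 270)² = 142² = 20164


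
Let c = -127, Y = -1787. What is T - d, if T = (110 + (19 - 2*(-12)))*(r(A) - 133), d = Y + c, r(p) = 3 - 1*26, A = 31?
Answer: -21954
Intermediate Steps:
r(p) = -23 (r(p) = 3 - 26 = -23)
d = -1914 (d = -1787 - 127 = -1914)
T = -23868 (T = (110 + (19 - 2*(-12)))*(-23 - 133) = (110 + (19 + 24))*(-156) = (110 + 43)*(-156) = 153*(-156) = -23868)
T - d = -23868 - 1*(-1914) = -23868 + 1914 = -21954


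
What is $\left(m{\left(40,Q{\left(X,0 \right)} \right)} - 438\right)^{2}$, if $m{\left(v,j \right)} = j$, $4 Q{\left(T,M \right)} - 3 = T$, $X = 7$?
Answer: $\frac{758641}{4} \approx 1.8966 \cdot 10^{5}$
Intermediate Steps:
$Q{\left(T,M \right)} = \frac{3}{4} + \frac{T}{4}$
$\left(m{\left(40,Q{\left(X,0 \right)} \right)} - 438\right)^{2} = \left(\left(\frac{3}{4} + \frac{1}{4} \cdot 7\right) - 438\right)^{2} = \left(\left(\frac{3}{4} + \frac{7}{4}\right) - 438\right)^{2} = \left(\frac{5}{2} - 438\right)^{2} = \left(- \frac{871}{2}\right)^{2} = \frac{758641}{4}$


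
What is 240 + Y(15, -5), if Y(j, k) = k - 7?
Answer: 228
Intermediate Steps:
Y(j, k) = -7 + k
240 + Y(15, -5) = 240 + (-7 - 5) = 240 - 12 = 228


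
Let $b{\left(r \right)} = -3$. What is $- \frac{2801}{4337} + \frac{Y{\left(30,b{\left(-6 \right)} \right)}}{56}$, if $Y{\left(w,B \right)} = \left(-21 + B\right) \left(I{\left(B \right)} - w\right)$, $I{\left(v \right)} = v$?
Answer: $\frac{409756}{30359} \approx 13.497$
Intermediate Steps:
$Y{\left(w,B \right)} = \left(-21 + B\right) \left(B - w\right)$
$- \frac{2801}{4337} + \frac{Y{\left(30,b{\left(-6 \right)} \right)}}{56} = - \frac{2801}{4337} + \frac{\left(-3\right)^{2} - -63 + 21 \cdot 30 - \left(-3\right) 30}{56} = \left(-2801\right) \frac{1}{4337} + \left(9 + 63 + 630 + 90\right) \frac{1}{56} = - \frac{2801}{4337} + 792 \cdot \frac{1}{56} = - \frac{2801}{4337} + \frac{99}{7} = \frac{409756}{30359}$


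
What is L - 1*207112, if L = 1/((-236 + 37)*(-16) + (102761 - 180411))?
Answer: -15422802193/74466 ≈ -2.0711e+5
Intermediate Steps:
L = -1/74466 (L = 1/(-199*(-16) - 77650) = 1/(3184 - 77650) = 1/(-74466) = -1/74466 ≈ -1.3429e-5)
L - 1*207112 = -1/74466 - 1*207112 = -1/74466 - 207112 = -15422802193/74466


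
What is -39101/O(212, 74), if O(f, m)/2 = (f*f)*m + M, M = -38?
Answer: -39101/6651636 ≈ -0.0058784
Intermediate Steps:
O(f, m) = -76 + 2*m*f² (O(f, m) = 2*((f*f)*m - 38) = 2*(f²*m - 38) = 2*(m*f² - 38) = 2*(-38 + m*f²) = -76 + 2*m*f²)
-39101/O(212, 74) = -39101/(-76 + 2*74*212²) = -39101/(-76 + 2*74*44944) = -39101/(-76 + 6651712) = -39101/6651636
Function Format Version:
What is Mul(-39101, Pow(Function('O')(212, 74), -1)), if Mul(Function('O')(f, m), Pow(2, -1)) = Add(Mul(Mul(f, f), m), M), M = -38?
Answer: Rational(-39101, 6651636) ≈ -0.0058784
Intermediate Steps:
Function('O')(f, m) = Add(-76, Mul(2, m, Pow(f, 2))) (Function('O')(f, m) = Mul(2, Add(Mul(Mul(f, f), m), -38)) = Mul(2, Add(Mul(Pow(f, 2), m), -38)) = Mul(2, Add(Mul(m, Pow(f, 2)), -38)) = Mul(2, Add(-38, Mul(m, Pow(f, 2)))) = Add(-76, Mul(2, m, Pow(f, 2))))
Mul(-39101, Pow(Function('O')(212, 74), -1)) = Mul(-39101, Pow(Add(-76, Mul(2, 74, Pow(212, 2))), -1)) = Mul(-39101, Pow(Add(-76, Mul(2, 74, 44944)), -1)) = Mul(-39101, Pow(Add(-76, 6651712), -1)) = Mul(-39101, Pow(6651636, -1)) = Mul(-39101, Rational(1, 6651636)) = Rational(-39101, 6651636)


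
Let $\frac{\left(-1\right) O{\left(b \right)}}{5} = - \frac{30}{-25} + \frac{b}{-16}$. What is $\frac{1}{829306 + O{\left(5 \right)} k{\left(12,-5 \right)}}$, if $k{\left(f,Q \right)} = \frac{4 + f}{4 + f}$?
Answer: $\frac{16}{13268825} \approx 1.2058 \cdot 10^{-6}$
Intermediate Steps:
$O{\left(b \right)} = -6 + \frac{5 b}{16}$ ($O{\left(b \right)} = - 5 \left(- \frac{30}{-25} + \frac{b}{-16}\right) = - 5 \left(\left(-30\right) \left(- \frac{1}{25}\right) + b \left(- \frac{1}{16}\right)\right) = - 5 \left(\frac{6}{5} - \frac{b}{16}\right) = -6 + \frac{5 b}{16}$)
$k{\left(f,Q \right)} = 1$
$\frac{1}{829306 + O{\left(5 \right)} k{\left(12,-5 \right)}} = \frac{1}{829306 + \left(-6 + \frac{5}{16} \cdot 5\right) 1} = \frac{1}{829306 + \left(-6 + \frac{25}{16}\right) 1} = \frac{1}{829306 - \frac{71}{16}} = \frac{1}{\frac{13268825}{16}} = \frac{16}{13268825}$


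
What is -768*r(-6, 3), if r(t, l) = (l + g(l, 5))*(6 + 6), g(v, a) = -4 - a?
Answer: 55296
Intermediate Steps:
r(t, l) = -108 + 12*l (r(t, l) = (l + (-4 - 1*5))*(6 + 6) = (l + (-4 - 5))*12 = (l - 9)*12 = (-9 + l)*12 = -108 + 12*l)
-768*r(-6, 3) = -768*(-108 + 12*3) = -768*(-108 + 36) = -768*(-72) = 55296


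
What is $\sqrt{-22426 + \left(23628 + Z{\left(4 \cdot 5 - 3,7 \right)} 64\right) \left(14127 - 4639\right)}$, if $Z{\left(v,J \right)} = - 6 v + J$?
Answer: $\sqrt{166472998} \approx 12902.0$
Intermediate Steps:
$Z{\left(v,J \right)} = J - 6 v$
$\sqrt{-22426 + \left(23628 + Z{\left(4 \cdot 5 - 3,7 \right)} 64\right) \left(14127 - 4639\right)} = \sqrt{-22426 + \left(23628 + \left(7 - 6 \left(4 \cdot 5 - 3\right)\right) 64\right) \left(14127 - 4639\right)} = \sqrt{-22426 + \left(23628 + \left(7 - 6 \left(20 - 3\right)\right) 64\right) 9488} = \sqrt{-22426 + \left(23628 + \left(7 - 102\right) 64\right) 9488} = \sqrt{-22426 + \left(23628 - 6080\right) 9488} = \sqrt{-22426 + 17548 \cdot 9488} = \sqrt{-22426 + 166495424} = \sqrt{166472998}$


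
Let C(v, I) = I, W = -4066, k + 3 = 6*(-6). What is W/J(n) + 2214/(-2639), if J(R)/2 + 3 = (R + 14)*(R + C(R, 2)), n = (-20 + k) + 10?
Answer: -9000475/4333238 ≈ -2.0771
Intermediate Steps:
k = -39 (k = -3 + 6*(-6) = -3 - 36 = -39)
n = -49 (n = (-20 - 39) + 10 = -59 + 10 = -49)
J(R) = -6 + 2*(2 + R)*(14 + R) (J(R) = -6 + 2*((R + 14)*(R + 2)) = -6 + 2*((14 + R)*(2 + R)) = -6 + 2*((2 + R)*(14 + R)) = -6 + 2*(2 + R)*(14 + R))
W/J(n) + 2214/(-2639) = -4066/(50 + 2*(-49)**2 + 32*(-49)) + 2214/(-2639) = -4066/(50 + 2*2401 - 1568) + 2214*(-1/2639) = -4066/(50 + 4802 - 1568) - 2214/2639 = -4066/3284 - 2214/2639 = -4066*1/3284 - 2214/2639 = -2033/1642 - 2214/2639 = -9000475/4333238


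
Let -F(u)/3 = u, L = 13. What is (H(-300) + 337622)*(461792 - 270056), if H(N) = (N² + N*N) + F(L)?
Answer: 99239294088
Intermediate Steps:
F(u) = -3*u
H(N) = -39 + 2*N² (H(N) = (N² + N*N) - 3*13 = (N² + N²) - 39 = 2*N² - 39 = -39 + 2*N²)
(H(-300) + 337622)*(461792 - 270056) = ((-39 + 2*(-300)²) + 337622)*(461792 - 270056) = ((-39 + 2*90000) + 337622)*191736 = ((-39 + 180000) + 337622)*191736 = (179961 + 337622)*191736 = 517583*191736 = 99239294088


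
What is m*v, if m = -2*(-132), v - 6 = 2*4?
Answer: 3696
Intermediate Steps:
v = 14 (v = 6 + 2*4 = 6 + 8 = 14)
m = 264
m*v = 264*14 = 3696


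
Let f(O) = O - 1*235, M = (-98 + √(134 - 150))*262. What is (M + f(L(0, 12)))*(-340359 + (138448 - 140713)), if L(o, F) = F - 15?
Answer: 8878758336 - 359069952*I ≈ 8.8788e+9 - 3.5907e+8*I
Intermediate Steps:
M = -25676 + 1048*I (M = (-98 + √(-16))*262 = (-98 + 4*I)*262 = -25676 + 1048*I ≈ -25676.0 + 1048.0*I)
L(o, F) = -15 + F
f(O) = -235 + O (f(O) = O - 235 = -235 + O)
(M + f(L(0, 12)))*(-340359 + (138448 - 140713)) = ((-25676 + 1048*I) + (-235 + (-15 + 12)))*(-340359 + (138448 - 140713)) = ((-25676 + 1048*I) + (-235 - 3))*(-340359 - 2265) = ((-25676 + 1048*I) - 238)*(-342624) = (-25914 + 1048*I)*(-342624) = 8878758336 - 359069952*I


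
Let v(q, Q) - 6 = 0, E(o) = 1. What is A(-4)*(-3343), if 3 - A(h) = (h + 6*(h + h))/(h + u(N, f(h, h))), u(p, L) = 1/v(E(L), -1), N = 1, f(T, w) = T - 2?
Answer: 812349/23 ≈ 35320.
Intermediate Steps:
v(q, Q) = 6 (v(q, Q) = 6 + 0 = 6)
f(T, w) = -2 + T
u(p, L) = 1/6
A(h) = 3 - 13*h/(1/6 + h) (A(h) = 3 - (h + 6*(h + h))/(h + 1/6) = 3 - (h + 6*(2*h))/(1/6 + h) = 3 - (h + 12*h)/(1/6 + h) = 3 - 13*h/(1/6 + h))
A(-4)*(-3343) = (3*(1 - 20*(-4))/(1 + 6*(-4)))*(-3343) = (3*(1 + 80)/(1 - 24))*(-3343) = (3*81/(-23))*(-3343) = (3*(-1/23)*81)*(-3343) = -243/23*(-3343) = 812349/23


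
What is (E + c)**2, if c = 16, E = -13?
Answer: 9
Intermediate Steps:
(E + c)**2 = (-13 + 16)**2 = 3**2 = 9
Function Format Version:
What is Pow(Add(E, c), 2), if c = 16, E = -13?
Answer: 9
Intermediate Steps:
Pow(Add(E, c), 2) = Pow(Add(-13, 16), 2) = Pow(3, 2) = 9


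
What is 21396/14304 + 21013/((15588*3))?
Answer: 27106927/13935672 ≈ 1.9451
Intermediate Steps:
21396/14304 + 21013/((15588*3)) = 21396*(1/14304) + 21013/46764 = 1783/1192 + 21013*(1/46764) = 1783/1192 + 21013/46764 = 27106927/13935672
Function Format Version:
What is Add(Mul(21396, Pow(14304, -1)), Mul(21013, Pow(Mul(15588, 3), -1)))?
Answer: Rational(27106927, 13935672) ≈ 1.9451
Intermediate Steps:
Add(Mul(21396, Pow(14304, -1)), Mul(21013, Pow(Mul(15588, 3), -1))) = Add(Mul(21396, Rational(1, 14304)), Mul(21013, Pow(46764, -1))) = Add(Rational(1783, 1192), Mul(21013, Rational(1, 46764))) = Add(Rational(1783, 1192), Rational(21013, 46764)) = Rational(27106927, 13935672)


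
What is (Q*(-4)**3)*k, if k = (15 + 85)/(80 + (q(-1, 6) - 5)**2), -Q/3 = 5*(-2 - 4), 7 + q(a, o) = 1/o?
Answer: -20736000/7921 ≈ -2617.9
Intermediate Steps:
q(a, o) = -7 + 1/o
Q = 90 (Q = -15*(-2 - 4) = -15*(-6) = -3*(-30) = 90)
k = 3600/7921 (k = (15 + 85)/(80 + ((-7 + 1/6) - 5)**2) = 100/(80 + ((-7 + 1/6) - 5)**2) = 100/(80 + (-41/6 - 5)**2) = 100/(80 + (-71/6)**2) = 100/(80 + 5041/36) = 100/(7921/36) = 100*(36/7921) = 3600/7921 ≈ 0.45449)
(Q*(-4)**3)*k = (90*(-4)**3)*(3600/7921) = (90*(-64))*(3600/7921) = -5760*3600/7921 = -20736000/7921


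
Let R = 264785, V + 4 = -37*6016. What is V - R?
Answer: -487381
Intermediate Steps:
V = -222596 (V = -4 - 37*6016 = -4 - 222592 = -222596)
V - R = -222596 - 1*264785 = -222596 - 264785 = -487381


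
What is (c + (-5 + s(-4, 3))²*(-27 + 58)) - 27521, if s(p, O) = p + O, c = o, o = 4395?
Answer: -22010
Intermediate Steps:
c = 4395
s(p, O) = O + p
(c + (-5 + s(-4, 3))²*(-27 + 58)) - 27521 = (4395 + (-5 + (3 - 4))²*(-27 + 58)) - 27521 = (4395 + (-5 - 1)²*31) - 27521 = (4395 + (-6)²*31) - 27521 = (4395 + 36*31) - 27521 = (4395 + 1116) - 27521 = 5511 - 27521 = -22010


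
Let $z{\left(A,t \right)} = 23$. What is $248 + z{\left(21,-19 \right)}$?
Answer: $271$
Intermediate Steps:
$248 + z{\left(21,-19 \right)} = 248 + 23 = 271$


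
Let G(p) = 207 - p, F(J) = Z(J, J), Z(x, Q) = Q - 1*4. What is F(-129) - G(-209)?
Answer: -549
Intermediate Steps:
Z(x, Q) = -4 + Q (Z(x, Q) = Q - 4 = -4 + Q)
F(J) = -4 + J
F(-129) - G(-209) = (-4 - 129) - (207 - 1*(-209)) = -133 - (207 + 209) = -133 - 1*416 = -133 - 416 = -549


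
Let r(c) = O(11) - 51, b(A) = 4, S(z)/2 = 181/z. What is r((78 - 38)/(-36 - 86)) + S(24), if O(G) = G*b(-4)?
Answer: 97/12 ≈ 8.0833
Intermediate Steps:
S(z) = 362/z (S(z) = 2*(181/z) = 362/z)
O(G) = 4*G (O(G) = G*4 = 4*G)
r(c) = -7 (r(c) = 4*11 - 51 = 44 - 51 = -7)
r((78 - 38)/(-36 - 86)) + S(24) = -7 + 362/24 = -7 + 362*(1/24) = -7 + 181/12 = 97/12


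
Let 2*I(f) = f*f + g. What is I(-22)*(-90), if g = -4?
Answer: -21600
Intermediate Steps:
I(f) = -2 + f²/2 (I(f) = (f*f - 4)/2 = (f² - 4)/2 = (-4 + f²)/2 = -2 + f²/2)
I(-22)*(-90) = (-2 + (½)*(-22)²)*(-90) = (-2 + (½)*484)*(-90) = (-2 + 242)*(-90) = 240*(-90) = -21600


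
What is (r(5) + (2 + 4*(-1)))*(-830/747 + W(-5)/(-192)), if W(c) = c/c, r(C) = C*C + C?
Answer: -4501/144 ≈ -31.257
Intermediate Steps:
r(C) = C + C**2 (r(C) = C**2 + C = C + C**2)
W(c) = 1
(r(5) + (2 + 4*(-1)))*(-830/747 + W(-5)/(-192)) = (5*(1 + 5) + (2 + 4*(-1)))*(-830/747 + 1/(-192)) = (5*6 + (2 - 4))*(-830*1/747 + 1*(-1/192)) = (30 - 2)*(-10/9 - 1/192) = 28*(-643/576) = -4501/144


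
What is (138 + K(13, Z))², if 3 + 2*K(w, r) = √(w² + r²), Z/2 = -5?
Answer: (273 + √269)²/4 ≈ 20938.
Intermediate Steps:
Z = -10 (Z = 2*(-5) = -10)
K(w, r) = -3/2 + √(r² + w²)/2 (K(w, r) = -3/2 + √(w² + r²)/2 = -3/2 + √(r² + w²)/2)
(138 + K(13, Z))² = (138 + (-3/2 + √((-10)² + 13²)/2))² = (138 + (-3/2 + √(100 + 169)/2))² = (138 + (-3/2 + √269/2))² = (273/2 + √269/2)²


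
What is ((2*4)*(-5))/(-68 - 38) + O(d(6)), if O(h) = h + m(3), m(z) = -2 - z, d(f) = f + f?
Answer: 391/53 ≈ 7.3774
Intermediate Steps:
d(f) = 2*f
O(h) = -5 + h (O(h) = h + (-2 - 1*3) = h + (-2 - 3) = h - 5 = -5 + h)
((2*4)*(-5))/(-68 - 38) + O(d(6)) = ((2*4)*(-5))/(-68 - 38) + (-5 + 2*6) = (8*(-5))/(-106) + (-5 + 12) = -40*(-1/106) + 7 = 20/53 + 7 = 391/53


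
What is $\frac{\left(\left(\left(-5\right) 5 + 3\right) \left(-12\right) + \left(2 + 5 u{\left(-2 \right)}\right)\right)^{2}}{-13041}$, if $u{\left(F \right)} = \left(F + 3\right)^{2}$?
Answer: $- \frac{73441}{13041} \approx -5.6315$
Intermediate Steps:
$u{\left(F \right)} = \left(3 + F\right)^{2}$
$\frac{\left(\left(\left(-5\right) 5 + 3\right) \left(-12\right) + \left(2 + 5 u{\left(-2 \right)}\right)\right)^{2}}{-13041} = \frac{\left(\left(\left(-5\right) 5 + 3\right) \left(-12\right) + \left(2 + 5 \left(3 - 2\right)^{2}\right)\right)^{2}}{-13041} = \left(\left(-25 + 3\right) \left(-12\right) + \left(2 + 5 \cdot 1^{2}\right)\right)^{2} \left(- \frac{1}{13041}\right) = \left(\left(-22\right) \left(-12\right) + \left(2 + 5 \cdot 1\right)\right)^{2} \left(- \frac{1}{13041}\right) = \left(264 + \left(2 + 5\right)\right)^{2} \left(- \frac{1}{13041}\right) = \left(264 + 7\right)^{2} \left(- \frac{1}{13041}\right) = 271^{2} \left(- \frac{1}{13041}\right) = 73441 \left(- \frac{1}{13041}\right) = - \frac{73441}{13041}$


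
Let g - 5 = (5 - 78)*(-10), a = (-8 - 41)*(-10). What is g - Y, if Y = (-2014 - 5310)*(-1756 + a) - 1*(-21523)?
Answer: -9292972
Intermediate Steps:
a = 490 (a = -49*(-10) = 490)
g = 735 (g = 5 + (5 - 78)*(-10) = 5 - 73*(-10) = 5 + 730 = 735)
Y = 9293707 (Y = (-2014 - 5310)*(-1756 + 490) - 1*(-21523) = -7324*(-1266) + 21523 = 9272184 + 21523 = 9293707)
g - Y = 735 - 1*9293707 = 735 - 9293707 = -9292972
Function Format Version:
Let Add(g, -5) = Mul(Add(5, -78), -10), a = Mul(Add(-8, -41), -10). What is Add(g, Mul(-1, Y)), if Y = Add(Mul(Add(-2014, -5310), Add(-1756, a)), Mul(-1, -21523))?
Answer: -9292972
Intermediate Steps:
a = 490 (a = Mul(-49, -10) = 490)
g = 735 (g = Add(5, Mul(Add(5, -78), -10)) = Add(5, Mul(-73, -10)) = Add(5, 730) = 735)
Y = 9293707 (Y = Add(Mul(Add(-2014, -5310), Add(-1756, 490)), Mul(-1, -21523)) = Add(Mul(-7324, -1266), 21523) = Add(9272184, 21523) = 9293707)
Add(g, Mul(-1, Y)) = Add(735, Mul(-1, 9293707)) = Add(735, -9293707) = -9292972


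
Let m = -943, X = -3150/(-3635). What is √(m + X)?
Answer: I*√497944837/727 ≈ 30.694*I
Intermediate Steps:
X = 630/727 (X = -3150*(-1/3635) = 630/727 ≈ 0.86658)
√(m + X) = √(-943 + 630/727) = √(-684931/727) = I*√497944837/727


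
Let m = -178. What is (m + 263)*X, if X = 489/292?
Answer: 41565/292 ≈ 142.35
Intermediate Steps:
X = 489/292 (X = 489*(1/292) = 489/292 ≈ 1.6747)
(m + 263)*X = (-178 + 263)*(489/292) = 85*(489/292) = 41565/292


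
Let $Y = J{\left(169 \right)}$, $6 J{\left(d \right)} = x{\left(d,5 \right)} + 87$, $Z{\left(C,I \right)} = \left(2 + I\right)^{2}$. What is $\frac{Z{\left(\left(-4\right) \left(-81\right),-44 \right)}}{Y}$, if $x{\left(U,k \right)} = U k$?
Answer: $\frac{2646}{233} \approx 11.356$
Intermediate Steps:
$J{\left(d \right)} = \frac{29}{2} + \frac{5 d}{6}$ ($J{\left(d \right)} = \frac{d 5 + 87}{6} = \frac{5 d + 87}{6} = \frac{87 + 5 d}{6} = \frac{29}{2} + \frac{5 d}{6}$)
$Y = \frac{466}{3}$ ($Y = \frac{29}{2} + \frac{5}{6} \cdot 169 = \frac{29}{2} + \frac{845}{6} = \frac{466}{3} \approx 155.33$)
$\frac{Z{\left(\left(-4\right) \left(-81\right),-44 \right)}}{Y} = \frac{\left(2 - 44\right)^{2}}{\frac{466}{3}} = \left(-42\right)^{2} \cdot \frac{3}{466} = 1764 \cdot \frac{3}{466} = \frac{2646}{233}$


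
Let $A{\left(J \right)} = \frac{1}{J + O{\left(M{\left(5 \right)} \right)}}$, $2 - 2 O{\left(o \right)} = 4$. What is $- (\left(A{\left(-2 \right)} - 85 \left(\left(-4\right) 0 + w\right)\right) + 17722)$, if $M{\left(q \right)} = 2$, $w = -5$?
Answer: $- \frac{54440}{3} \approx -18147.0$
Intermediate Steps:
$O{\left(o \right)} = -1$ ($O{\left(o \right)} = 1 - 2 = -1$)
$A{\left(J \right)} = \frac{1}{-1 + J}$ ($A{\left(J \right)} = \frac{1}{J - 1} = \frac{1}{-1 + J}$)
$- (\left(A{\left(-2 \right)} - 85 \left(\left(-4\right) 0 + w\right)\right) + 17722) = - (\left(\frac{1}{-1 - 2} - 85 \left(\left(-4\right) 0 - 5\right)\right) + 17722) = - (\left(\frac{1}{-3} - 85 \left(0 - 5\right)\right) + 17722) = - (\left(- \frac{1}{3} - -425\right) + 17722) = - (\left(- \frac{1}{3} + 425\right) + 17722) = - (\frac{1274}{3} + 17722) = \left(-1\right) \frac{54440}{3} = - \frac{54440}{3}$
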